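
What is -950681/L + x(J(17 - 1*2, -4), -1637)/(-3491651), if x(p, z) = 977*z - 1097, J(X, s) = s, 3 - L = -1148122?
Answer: -1481934200581/4008851804375 ≈ -0.36967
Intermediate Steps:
L = 1148125 (L = 3 - 1*(-1148122) = 3 + 1148122 = 1148125)
x(p, z) = -1097 + 977*z
-950681/L + x(J(17 - 1*2, -4), -1637)/(-3491651) = -950681/1148125 + (-1097 + 977*(-1637))/(-3491651) = -950681*1/1148125 + (-1097 - 1599349)*(-1/3491651) = -950681/1148125 - 1600446*(-1/3491651) = -950681/1148125 + 1600446/3491651 = -1481934200581/4008851804375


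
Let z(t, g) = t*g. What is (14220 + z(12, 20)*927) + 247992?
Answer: 484692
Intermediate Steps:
z(t, g) = g*t
(14220 + z(12, 20)*927) + 247992 = (14220 + (20*12)*927) + 247992 = (14220 + 240*927) + 247992 = (14220 + 222480) + 247992 = 236700 + 247992 = 484692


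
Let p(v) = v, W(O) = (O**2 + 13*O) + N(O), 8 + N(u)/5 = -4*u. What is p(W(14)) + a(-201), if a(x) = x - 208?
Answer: -351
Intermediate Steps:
N(u) = -40 - 20*u (N(u) = -40 + 5*(-4*u) = -40 - 20*u)
a(x) = -208 + x
W(O) = -40 + O**2 - 7*O (W(O) = (O**2 + 13*O) + (-40 - 20*O) = -40 + O**2 - 7*O)
p(W(14)) + a(-201) = (-40 + 14**2 - 7*14) + (-208 - 201) = (-40 + 196 - 98) - 409 = 58 - 409 = -351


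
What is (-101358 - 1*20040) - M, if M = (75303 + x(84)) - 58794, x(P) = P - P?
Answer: -137907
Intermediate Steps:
x(P) = 0
M = 16509 (M = (75303 + 0) - 58794 = 75303 - 58794 = 16509)
(-101358 - 1*20040) - M = (-101358 - 1*20040) - 1*16509 = (-101358 - 20040) - 16509 = -121398 - 16509 = -137907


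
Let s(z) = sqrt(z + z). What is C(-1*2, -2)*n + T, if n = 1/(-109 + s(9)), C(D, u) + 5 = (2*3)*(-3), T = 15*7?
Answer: 1248122/11863 + 69*sqrt(2)/11863 ≈ 105.22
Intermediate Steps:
s(z) = sqrt(2)*sqrt(z) (s(z) = sqrt(2*z) = sqrt(2)*sqrt(z))
T = 105
C(D, u) = -23 (C(D, u) = -5 + (2*3)*(-3) = -5 + 6*(-3) = -5 - 18 = -23)
n = 1/(-109 + 3*sqrt(2)) (n = 1/(-109 + sqrt(2)*sqrt(9)) = 1/(-109 + sqrt(2)*3) = 1/(-109 + 3*sqrt(2)) ≈ -0.0095459)
C(-1*2, -2)*n + T = -23*(-109/11863 - 3*sqrt(2)/11863) + 105 = (2507/11863 + 69*sqrt(2)/11863) + 105 = 1248122/11863 + 69*sqrt(2)/11863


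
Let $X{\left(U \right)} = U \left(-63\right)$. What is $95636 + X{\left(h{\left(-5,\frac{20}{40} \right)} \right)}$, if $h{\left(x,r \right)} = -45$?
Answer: $98471$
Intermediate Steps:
$X{\left(U \right)} = - 63 U$
$95636 + X{\left(h{\left(-5,\frac{20}{40} \right)} \right)} = 95636 - -2835 = 95636 + 2835 = 98471$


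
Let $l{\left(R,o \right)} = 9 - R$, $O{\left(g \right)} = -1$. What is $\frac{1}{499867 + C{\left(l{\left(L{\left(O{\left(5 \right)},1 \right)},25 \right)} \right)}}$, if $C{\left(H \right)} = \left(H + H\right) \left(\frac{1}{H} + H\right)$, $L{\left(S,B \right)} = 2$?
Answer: $\frac{1}{499967} \approx 2.0001 \cdot 10^{-6}$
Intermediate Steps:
$C{\left(H \right)} = 2 H \left(H + \frac{1}{H}\right)$
$\frac{1}{499867 + C{\left(l{\left(L{\left(O{\left(5 \right)},1 \right)},25 \right)} \right)}} = \frac{1}{499867 + \left(2 + 2 \left(9 - 2\right)^{2}\right)} = \frac{1}{499867 + \left(2 + 2 \cdot 7^{2}\right)} = \frac{1}{499867 + \left(2 + 2 \cdot 49\right)} = \frac{1}{499867 + \left(2 + 98\right)} = \frac{1}{499867 + 100} = \frac{1}{499967}$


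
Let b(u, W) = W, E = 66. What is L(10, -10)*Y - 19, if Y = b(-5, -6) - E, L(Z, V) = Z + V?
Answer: -19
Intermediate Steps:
L(Z, V) = V + Z
Y = -72 (Y = -6 - 1*66 = -6 - 66 = -72)
L(10, -10)*Y - 19 = (-10 + 10)*(-72) - 19 = 0*(-72) - 19 = 0 - 19 = -19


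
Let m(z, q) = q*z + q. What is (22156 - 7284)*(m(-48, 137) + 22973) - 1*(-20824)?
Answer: 245914472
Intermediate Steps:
m(z, q) = q + q*z
(22156 - 7284)*(m(-48, 137) + 22973) - 1*(-20824) = (22156 - 7284)*(137*(1 - 48) + 22973) - 1*(-20824) = 14872*(137*(-47) + 22973) + 20824 = 14872*(-6439 + 22973) + 20824 = 14872*16534 + 20824 = 245893648 + 20824 = 245914472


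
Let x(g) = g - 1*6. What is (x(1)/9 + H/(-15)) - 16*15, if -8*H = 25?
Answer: -17305/72 ≈ -240.35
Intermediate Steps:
x(g) = -6 + g (x(g) = g - 6 = -6 + g)
H = -25/8 (H = -1/8*25 = -25/8 ≈ -3.1250)
(x(1)/9 + H/(-15)) - 16*15 = ((-6 + 1)/9 - 25/8/(-15)) - 16*15 = (-5*1/9 - 25/8*(-1/15)) - 240 = (-5/9 + 5/24) - 240 = -25/72 - 240 = -17305/72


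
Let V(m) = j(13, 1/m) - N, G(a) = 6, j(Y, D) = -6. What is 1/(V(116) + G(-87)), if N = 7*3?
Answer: -1/21 ≈ -0.047619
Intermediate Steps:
N = 21
V(m) = -27 (V(m) = -6 - 1*21 = -6 - 21 = -27)
1/(V(116) + G(-87)) = 1/(-27 + 6) = 1/(-21) = -1/21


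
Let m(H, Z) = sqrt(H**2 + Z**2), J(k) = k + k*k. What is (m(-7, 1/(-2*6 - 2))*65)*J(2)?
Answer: 195*sqrt(9605)/7 ≈ 2730.1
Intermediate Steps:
J(k) = k + k**2
(m(-7, 1/(-2*6 - 2))*65)*J(2) = (sqrt((-7)**2 + (1/(-2*6 - 2))**2)*65)*(2*(1 + 2)) = (sqrt(49 + (1/(-12 - 2))**2)*65)*(2*3) = (sqrt(49 + (1/(-14))**2)*65)*6 = (sqrt(49 + (-1/14)**2)*65)*6 = (sqrt(49 + 1/196)*65)*6 = (sqrt(9605/196)*65)*6 = ((sqrt(9605)/14)*65)*6 = (65*sqrt(9605)/14)*6 = 195*sqrt(9605)/7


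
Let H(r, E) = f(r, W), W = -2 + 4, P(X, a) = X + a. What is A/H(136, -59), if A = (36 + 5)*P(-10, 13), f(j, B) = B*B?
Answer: 123/4 ≈ 30.750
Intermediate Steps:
W = 2
f(j, B) = B²
H(r, E) = 4 (H(r, E) = 2² = 4)
A = 123 (A = (36 + 5)*(-10 + 13) = 41*3 = 123)
A/H(136, -59) = 123/4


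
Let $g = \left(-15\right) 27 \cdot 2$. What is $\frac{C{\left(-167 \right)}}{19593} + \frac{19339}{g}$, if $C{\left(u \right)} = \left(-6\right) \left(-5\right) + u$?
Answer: $- \frac{42113333}{1763370} \approx -23.882$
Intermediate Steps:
$C{\left(u \right)} = 30 + u$
$g = -810$ ($g = \left(-405\right) 2 = -810$)
$\frac{C{\left(-167 \right)}}{19593} + \frac{19339}{g} = \frac{30 - 167}{19593} + \frac{19339}{-810} = \left(-137\right) \frac{1}{19593} + 19339 \left(- \frac{1}{810}\right) = - \frac{137}{19593} - \frac{19339}{810} = - \frac{42113333}{1763370}$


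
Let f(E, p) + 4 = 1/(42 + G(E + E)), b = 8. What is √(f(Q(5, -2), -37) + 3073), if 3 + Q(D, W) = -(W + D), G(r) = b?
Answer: √306902/10 ≈ 55.399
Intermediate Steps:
G(r) = 8
Q(D, W) = -3 - D - W (Q(D, W) = -3 - (W + D) = -3 - (D + W) = -3 + (-D - W) = -3 - D - W)
f(E, p) = -199/50 (f(E, p) = -4 + 1/(42 + 8) = -4 + 1/50 = -199/50)
√(f(Q(5, -2), -37) + 3073) = √(-199/50 + 3073) = √(153451/50) = √306902/10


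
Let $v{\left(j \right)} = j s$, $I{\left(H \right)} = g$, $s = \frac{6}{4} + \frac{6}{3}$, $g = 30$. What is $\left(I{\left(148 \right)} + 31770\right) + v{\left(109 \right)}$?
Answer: $\frac{64363}{2} \approx 32182.0$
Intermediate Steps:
$s = \frac{7}{2}$ ($s = 6 \cdot \frac{1}{4} + 6 \cdot \frac{1}{3} = \frac{3}{2} + 2 = \frac{7}{2} \approx 3.5$)
$I{\left(H \right)} = 30$
$v{\left(j \right)} = \frac{7 j}{2}$ ($v{\left(j \right)} = j \frac{7}{2} = \frac{7 j}{2}$)
$\left(I{\left(148 \right)} + 31770\right) + v{\left(109 \right)} = \left(30 + 31770\right) + \frac{7}{2} \cdot 109 = 31800 + \frac{763}{2} = \frac{64363}{2}$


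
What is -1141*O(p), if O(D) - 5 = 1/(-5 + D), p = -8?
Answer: -73024/13 ≈ -5617.2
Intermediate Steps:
O(D) = 5 + 1/(-5 + D)
-1141*O(p) = -1141*(-24 + 5*(-8))/(-5 - 8) = -1141*(-24 - 40)/(-13) = -(-1141)*(-64)/13 = -1141*64/13 = -73024/13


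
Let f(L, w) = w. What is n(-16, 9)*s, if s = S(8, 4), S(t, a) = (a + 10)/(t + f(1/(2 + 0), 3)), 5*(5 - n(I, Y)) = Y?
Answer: 224/55 ≈ 4.0727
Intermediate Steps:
n(I, Y) = 5 - Y/5
S(t, a) = (10 + a)/(3 + t) (S(t, a) = (a + 10)/(t + 3) = (10 + a)/(3 + t))
s = 14/11 (s = (10 + 4)/(3 + 8) = 14/11 ≈ 1.2727)
n(-16, 9)*s = (5 - ⅕*9)*(14/11) = (5 - 9/5)*(14/11) = (16/5)*(14/11) = 224/55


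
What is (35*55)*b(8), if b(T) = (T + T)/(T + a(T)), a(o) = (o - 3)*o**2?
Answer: 3850/41 ≈ 93.902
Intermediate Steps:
a(o) = o**2*(-3 + o) (a(o) = (-3 + o)*o**2 = o**2*(-3 + o))
b(T) = 2*T/(T + T**2*(-3 + T)) (b(T) = (T + T)/(T + T**2*(-3 + T)) = (2*T)/(T + T**2*(-3 + T)) = 2*T/(T + T**2*(-3 + T)))
(35*55)*b(8) = (35*55)*(2/(1 + 8*(-3 + 8))) = 1925*(2/(1 + 8*5)) = 1925*(2/(1 + 40)) = 1925*(2/41) = 3850/41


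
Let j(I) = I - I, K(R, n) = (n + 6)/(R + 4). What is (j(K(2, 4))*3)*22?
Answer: 0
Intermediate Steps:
K(R, n) = (6 + n)/(4 + R)
j(I) = 0
(j(K(2, 4))*3)*22 = (0*3)*22 = 0*22 = 0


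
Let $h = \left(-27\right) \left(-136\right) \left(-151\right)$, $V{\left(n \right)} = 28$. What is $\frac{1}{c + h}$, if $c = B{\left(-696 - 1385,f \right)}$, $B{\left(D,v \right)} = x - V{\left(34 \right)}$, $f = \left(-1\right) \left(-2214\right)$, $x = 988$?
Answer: $- \frac{1}{553512} \approx -1.8066 \cdot 10^{-6}$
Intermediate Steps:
$f = 2214$
$B{\left(D,v \right)} = 960$ ($B{\left(D,v \right)} = 988 - 28 = 960$)
$c = 960$
$h = -554472$ ($h = 3672 \left(-151\right) = -554472$)
$\frac{1}{c + h} = \frac{1}{960 - 554472} = \frac{1}{-553512} = - \frac{1}{553512}$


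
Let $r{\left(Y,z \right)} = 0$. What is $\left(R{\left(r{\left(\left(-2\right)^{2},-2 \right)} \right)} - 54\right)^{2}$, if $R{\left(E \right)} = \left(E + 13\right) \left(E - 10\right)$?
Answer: $33856$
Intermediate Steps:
$R{\left(E \right)} = \left(-10 + E\right) \left(13 + E\right)$ ($R{\left(E \right)} = \left(13 + E\right) \left(-10 + E\right) = \left(-10 + E\right) \left(13 + E\right)$)
$\left(R{\left(r{\left(\left(-2\right)^{2},-2 \right)} \right)} - 54\right)^{2} = \left(\left(-130 + 0^{2} + 3 \cdot 0\right) - 54\right)^{2} = \left(\left(-130 + 0 + 0\right) - 54\right)^{2} = \left(-130 - 54\right)^{2} = \left(-184\right)^{2} = 33856$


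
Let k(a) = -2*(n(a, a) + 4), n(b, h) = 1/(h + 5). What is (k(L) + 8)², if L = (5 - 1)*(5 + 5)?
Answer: 4/2025 ≈ 0.0019753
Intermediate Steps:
n(b, h) = 1/(5 + h)
L = 40 (L = 4*10 = 40)
k(a) = -8 - 2/(5 + a) (k(a) = -2*(1/(5 + a) + 4) = -2*(4 + 1/(5 + a)) = -8 - 2/(5 + a))
(k(L) + 8)² = (2*(-21 - 4*40)/(5 + 40) + 8)² = (2*(-21 - 160)/45 + 8)² = (2*(1/45)*(-181) + 8)² = (-362/45 + 8)² = (-2/45)² = 4/2025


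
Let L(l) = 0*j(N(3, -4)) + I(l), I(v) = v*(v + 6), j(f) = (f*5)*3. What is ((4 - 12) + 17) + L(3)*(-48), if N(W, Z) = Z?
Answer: -1287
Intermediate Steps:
j(f) = 15*f (j(f) = (5*f)*3 = 15*f)
I(v) = v*(6 + v)
L(l) = l*(6 + l) (L(l) = 0*(15*(-4)) + l*(6 + l) = 0*(-60) + l*(6 + l) = 0 + l*(6 + l) = l*(6 + l))
((4 - 12) + 17) + L(3)*(-48) = ((4 - 12) + 17) + (3*(6 + 3))*(-48) = (-8 + 17) + (3*9)*(-48) = 9 + 27*(-48) = 9 - 1296 = -1287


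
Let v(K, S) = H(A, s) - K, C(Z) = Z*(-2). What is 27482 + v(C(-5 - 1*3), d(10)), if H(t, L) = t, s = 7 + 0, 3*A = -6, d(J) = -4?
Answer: 27464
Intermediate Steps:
A = -2 (A = (⅓)*(-6) = -2)
s = 7
C(Z) = -2*Z
v(K, S) = -2 - K
27482 + v(C(-5 - 1*3), d(10)) = 27482 + (-2 - (-2)*(-5 - 1*3)) = 27482 + (-2 - (-2)*(-5 - 3)) = 27482 + (-2 - (-2)*(-8)) = 27482 + (-2 - 1*16) = 27482 + (-2 - 16) = 27482 - 18 = 27464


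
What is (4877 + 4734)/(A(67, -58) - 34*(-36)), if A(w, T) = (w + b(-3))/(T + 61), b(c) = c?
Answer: 28833/3736 ≈ 7.7176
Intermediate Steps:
A(w, T) = (-3 + w)/(61 + T) (A(w, T) = (w - 3)/(T + 61) = (-3 + w)/(61 + T))
(4877 + 4734)/(A(67, -58) - 34*(-36)) = (4877 + 4734)/((-3 + 67)/(61 - 58) - 34*(-36)) = 9611/(64/3 + 1224) = 9611/(3736/3) = 9611*(3/3736) = 28833/3736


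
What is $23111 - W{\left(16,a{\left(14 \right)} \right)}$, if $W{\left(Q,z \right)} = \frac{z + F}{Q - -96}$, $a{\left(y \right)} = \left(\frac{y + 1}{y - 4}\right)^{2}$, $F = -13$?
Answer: $\frac{10353771}{448} \approx 23111.0$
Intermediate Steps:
$a{\left(y \right)} = \frac{\left(1 + y\right)^{2}}{\left(-4 + y\right)^{2}}$ ($a{\left(y \right)} = \left(\frac{1 + y}{-4 + y}\right)^{2} = \frac{\left(1 + y\right)^{2}}{\left(-4 + y\right)^{2}}$)
$W{\left(Q,z \right)} = \frac{-13 + z}{96 + Q}$ ($W{\left(Q,z \right)} = \frac{z - 13}{Q - -96} = \frac{-13 + z}{Q + 96} = \frac{-13 + z}{96 + Q}$)
$23111 - W{\left(16,a{\left(14 \right)} \right)} = 23111 - \frac{-13 + \frac{\left(1 + 14\right)^{2}}{\left(-4 + 14\right)^{2}}}{96 + 16} = 23111 - \frac{-13 + \frac{15^{2}}{100}}{112} = 23111 - \frac{-13 + 225 \cdot \frac{1}{100}}{112} = 23111 - \frac{-13 + \frac{9}{4}}{112} = 23111 - \frac{1}{112} \left(- \frac{43}{4}\right) = 23111 - - \frac{43}{448} = 23111 + \frac{43}{448} = \frac{10353771}{448}$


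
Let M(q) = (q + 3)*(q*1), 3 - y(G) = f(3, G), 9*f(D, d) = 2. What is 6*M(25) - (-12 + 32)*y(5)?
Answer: 37300/9 ≈ 4144.4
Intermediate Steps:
f(D, d) = 2/9 (f(D, d) = (⅑)*2 = 2/9)
y(G) = 25/9 (y(G) = 3 - 1*2/9 = 3 - 2/9 = 25/9)
M(q) = q*(3 + q) (M(q) = (3 + q)*q = q*(3 + q))
6*M(25) - (-12 + 32)*y(5) = 6*(25*(3 + 25)) - (-12 + 32)*25/9 = 6*(25*28) - 20*25/9 = 6*700 - 1*500/9 = 4200 - 500/9 = 37300/9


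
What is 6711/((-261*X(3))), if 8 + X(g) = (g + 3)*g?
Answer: -2237/870 ≈ -2.5713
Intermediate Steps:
X(g) = -8 + g*(3 + g) (X(g) = -8 + (g + 3)*g = -8 + (3 + g)*g = -8 + g*(3 + g))
6711/((-261*X(3))) = 6711/((-261*(-8 + 3² + 3*3))) = 6711/((-261*(-8 + 9 + 9))) = 6711/((-261*10)) = 6711/(-2610) = 6711*(-1/2610) = -2237/870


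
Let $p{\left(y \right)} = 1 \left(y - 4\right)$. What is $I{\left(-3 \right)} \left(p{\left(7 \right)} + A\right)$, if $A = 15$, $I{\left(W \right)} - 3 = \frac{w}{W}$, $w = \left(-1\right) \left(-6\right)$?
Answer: $18$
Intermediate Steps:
$p{\left(y \right)} = -4 + y$ ($p{\left(y \right)} = 1 \left(-4 + y\right) = -4 + y$)
$w = 6$
$I{\left(W \right)} = 3 + \frac{6}{W}$
$I{\left(-3 \right)} \left(p{\left(7 \right)} + A\right) = \left(3 + \frac{6}{-3}\right) \left(\left(-4 + 7\right) + 15\right) = \left(3 + 6 \left(- \frac{1}{3}\right)\right) \left(3 + 15\right) = \left(3 - 2\right) 18 = 1 \cdot 18 = 18$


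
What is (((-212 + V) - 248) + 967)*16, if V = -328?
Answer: 2864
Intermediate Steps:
(((-212 + V) - 248) + 967)*16 = (((-212 - 328) - 248) + 967)*16 = ((-540 - 248) + 967)*16 = (-788 + 967)*16 = 179*16 = 2864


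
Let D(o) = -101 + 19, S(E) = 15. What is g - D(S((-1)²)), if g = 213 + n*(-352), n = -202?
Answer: 71399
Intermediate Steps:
g = 71317 (g = 213 - 202*(-352) = 213 + 71104 = 71317)
D(o) = -82
g - D(S((-1)²)) = 71317 - 1*(-82) = 71317 + 82 = 71399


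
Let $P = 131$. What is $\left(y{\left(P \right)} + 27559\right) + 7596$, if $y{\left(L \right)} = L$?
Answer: $35286$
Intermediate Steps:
$\left(y{\left(P \right)} + 27559\right) + 7596 = \left(131 + 27559\right) + 7596 = 27690 + 7596 = 35286$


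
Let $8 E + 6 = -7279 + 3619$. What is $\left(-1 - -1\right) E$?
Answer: $0$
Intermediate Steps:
$E = - \frac{1833}{4}$ ($E = - \frac{3}{4} + \frac{-7279 + 3619}{8} = - \frac{3}{4} + \frac{1}{8} \left(-3660\right) = - \frac{3}{4} - \frac{915}{2} = - \frac{1833}{4} \approx -458.25$)
$\left(-1 - -1\right) E = \left(-1 - -1\right) \left(- \frac{1833}{4}\right) = \left(-1 + 1\right) \left(- \frac{1833}{4}\right) = 0 \left(- \frac{1833}{4}\right) = 0$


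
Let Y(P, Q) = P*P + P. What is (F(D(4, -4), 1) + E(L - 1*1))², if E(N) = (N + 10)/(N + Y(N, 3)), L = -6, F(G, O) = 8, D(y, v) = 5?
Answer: 80089/1225 ≈ 65.379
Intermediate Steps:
Y(P, Q) = P + P² (Y(P, Q) = P² + P = P + P²)
E(N) = (10 + N)/(N + N*(1 + N)) (E(N) = (N + 10)/(N + N*(1 + N)) = (10 + N)/(N + N*(1 + N)))
(F(D(4, -4), 1) + E(L - 1*1))² = (8 + (10 + (-6 - 1*1))/((-6 - 1*1)*(2 + (-6 - 1*1))))² = (8 + (10 + (-6 - 1))/((-6 - 1)*(2 + (-6 - 1))))² = (8 + (10 - 7)/((-7)*(2 - 7)))² = (8 - ⅐*3/(-5))² = (8 - ⅐*(-⅕)*3)² = (8 + 3/35)² = (283/35)² = 80089/1225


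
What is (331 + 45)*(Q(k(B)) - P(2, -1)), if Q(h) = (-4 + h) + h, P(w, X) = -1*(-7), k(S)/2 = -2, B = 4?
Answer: -7144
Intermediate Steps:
k(S) = -4 (k(S) = 2*(-2) = -4)
P(w, X) = 7
Q(h) = -4 + 2*h
(331 + 45)*(Q(k(B)) - P(2, -1)) = (331 + 45)*((-4 + 2*(-4)) - 1*7) = 376*((-4 - 8) - 7) = 376*(-12 - 7) = 376*(-19) = -7144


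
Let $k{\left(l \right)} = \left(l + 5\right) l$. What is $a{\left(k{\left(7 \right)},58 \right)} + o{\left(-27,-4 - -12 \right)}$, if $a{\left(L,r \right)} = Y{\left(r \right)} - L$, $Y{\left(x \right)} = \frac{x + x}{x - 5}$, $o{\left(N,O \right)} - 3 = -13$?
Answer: $- \frac{4866}{53} \approx -91.811$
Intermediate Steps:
$k{\left(l \right)} = l \left(5 + l\right)$ ($k{\left(l \right)} = \left(5 + l\right) l = l \left(5 + l\right)$)
$o{\left(N,O \right)} = -10$ ($o{\left(N,O \right)} = 3 - 13 = -10$)
$Y{\left(x \right)} = \frac{2 x}{-5 + x}$
$a{\left(L,r \right)} = - L + \frac{2 r}{-5 + r}$ ($a{\left(L,r \right)} = \frac{2 r}{-5 + r} - L = - L + \frac{2 r}{-5 + r}$)
$a{\left(k{\left(7 \right)},58 \right)} + o{\left(-27,-4 - -12 \right)} = \frac{2 \cdot 58 - 7 \left(5 + 7\right) \left(-5 + 58\right)}{-5 + 58} - 10 = \frac{116 - 7 \cdot 12 \cdot 53}{53} - 10 = \frac{116 - 84 \cdot 53}{53} - 10 = \frac{116 - 4452}{53} - 10 = \frac{1}{53} \left(-4336\right) - 10 = - \frac{4336}{53} - 10 = - \frac{4866}{53}$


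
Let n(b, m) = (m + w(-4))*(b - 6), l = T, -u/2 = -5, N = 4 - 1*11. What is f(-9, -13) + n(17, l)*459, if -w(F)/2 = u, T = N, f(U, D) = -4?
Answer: -136327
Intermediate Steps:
N = -7 (N = 4 - 11 = -7)
T = -7
u = 10 (u = -2*(-5) = 10)
l = -7
w(F) = -20 (w(F) = -2*10 = -20)
n(b, m) = (-20 + m)*(-6 + b) (n(b, m) = (m - 20)*(b - 6) = (-20 + m)*(-6 + b))
f(-9, -13) + n(17, l)*459 = -4 + (120 - 20*17 - 6*(-7) + 17*(-7))*459 = -4 + (120 - 340 + 42 - 119)*459 = -4 - 297*459 = -4 - 136323 = -136327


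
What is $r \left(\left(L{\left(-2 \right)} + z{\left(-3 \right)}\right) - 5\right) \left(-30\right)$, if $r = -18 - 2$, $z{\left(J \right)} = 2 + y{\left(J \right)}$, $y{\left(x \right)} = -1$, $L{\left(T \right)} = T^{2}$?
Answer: $0$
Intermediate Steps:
$z{\left(J \right)} = 1$ ($z{\left(J \right)} = 2 - 1 = 1$)
$r = -20$
$r \left(\left(L{\left(-2 \right)} + z{\left(-3 \right)}\right) - 5\right) \left(-30\right) = - 20 \left(\left(\left(-2\right)^{2} + 1\right) - 5\right) \left(-30\right) = - 20 \left(\left(4 + 1\right) - 5\right) \left(-30\right) = - 20 \left(5 - 5\right) \left(-30\right) = \left(-20\right) 0 \left(-30\right) = 0 \left(-30\right) = 0$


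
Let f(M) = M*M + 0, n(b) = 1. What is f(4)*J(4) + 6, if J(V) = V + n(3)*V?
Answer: 134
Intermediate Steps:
f(M) = M² (f(M) = M² + 0 = M²)
J(V) = 2*V (J(V) = V + 1*V = V + V = 2*V)
f(4)*J(4) + 6 = 4²*(2*4) + 6 = 16*8 + 6 = 128 + 6 = 134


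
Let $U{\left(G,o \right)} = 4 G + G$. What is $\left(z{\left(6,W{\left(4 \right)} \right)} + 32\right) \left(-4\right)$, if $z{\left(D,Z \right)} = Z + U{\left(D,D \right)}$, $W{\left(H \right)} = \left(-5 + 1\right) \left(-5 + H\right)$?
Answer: $-264$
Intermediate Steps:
$U{\left(G,o \right)} = 5 G$
$W{\left(H \right)} = 20 - 4 H$ ($W{\left(H \right)} = - 4 \left(-5 + H\right) = 20 - 4 H$)
$z{\left(D,Z \right)} = Z + 5 D$
$\left(z{\left(6,W{\left(4 \right)} \right)} + 32\right) \left(-4\right) = \left(\left(\left(20 - 16\right) + 5 \cdot 6\right) + 32\right) \left(-4\right) = \left(\left(\left(20 - 16\right) + 30\right) + 32\right) \left(-4\right) = \left(\left(4 + 30\right) + 32\right) \left(-4\right) = \left(34 + 32\right) \left(-4\right) = 66 \left(-4\right) = -264$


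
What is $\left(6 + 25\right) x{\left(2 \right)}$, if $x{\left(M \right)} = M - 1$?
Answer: $31$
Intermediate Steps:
$x{\left(M \right)} = -1 + M$
$\left(6 + 25\right) x{\left(2 \right)} = \left(6 + 25\right) \left(-1 + 2\right) = 31 \cdot 1 = 31$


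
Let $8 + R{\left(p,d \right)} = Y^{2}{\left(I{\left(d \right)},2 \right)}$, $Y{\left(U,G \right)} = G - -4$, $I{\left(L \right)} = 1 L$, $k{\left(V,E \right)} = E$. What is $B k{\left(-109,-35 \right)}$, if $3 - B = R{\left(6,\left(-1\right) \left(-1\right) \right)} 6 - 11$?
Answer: $5390$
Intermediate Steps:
$I{\left(L \right)} = L$
$Y{\left(U,G \right)} = 4 + G$ ($Y{\left(U,G \right)} = G + 4 = 4 + G$)
$R{\left(p,d \right)} = 28$ ($R{\left(p,d \right)} = -8 + \left(4 + 2\right)^{2} = -8 + 6^{2} = -8 + 36 = 28$)
$B = -154$ ($B = 3 - \left(28 \cdot 6 - 11\right) = 3 - \left(168 - 11\right) = 3 - 157 = -154$)
$B k{\left(-109,-35 \right)} = \left(-154\right) \left(-35\right) = 5390$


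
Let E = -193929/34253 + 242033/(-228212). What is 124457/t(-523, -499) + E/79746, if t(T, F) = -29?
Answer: -77582779870276326005/18077734253965224 ≈ -4291.6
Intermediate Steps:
E = -52547281297/7816945636 (E = -193929*1/34253 + 242033*(-1/228212) = -193929/34253 - 242033/228212 = -52547281297/7816945636 ≈ -6.7222)
124457/t(-523, -499) + E/79746 = 124457/(-29) - 52547281297/7816945636/79746 = 124457*(-1/29) - 52547281297/7816945636*1/79746 = -124457/29 - 52547281297/623370146688456 = -77582779870276326005/18077734253965224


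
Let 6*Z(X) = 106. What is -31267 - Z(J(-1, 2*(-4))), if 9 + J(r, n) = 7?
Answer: -93854/3 ≈ -31285.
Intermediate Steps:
J(r, n) = -2 (J(r, n) = -9 + 7 = -2)
Z(X) = 53/3 (Z(X) = (⅙)*106 = 53/3)
-31267 - Z(J(-1, 2*(-4))) = -31267 - 1*53/3 = -31267 - 53/3 = -93854/3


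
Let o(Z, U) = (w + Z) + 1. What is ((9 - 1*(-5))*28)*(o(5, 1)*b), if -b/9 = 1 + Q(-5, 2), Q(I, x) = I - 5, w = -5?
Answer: 31752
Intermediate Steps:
Q(I, x) = -5 + I
b = 81 (b = -9*(1 + (-5 - 5)) = -9*(1 - 10) = -9*(-9) = 81)
o(Z, U) = -4 + Z (o(Z, U) = (-5 + Z) + 1 = -4 + Z)
((9 - 1*(-5))*28)*(o(5, 1)*b) = ((9 - 1*(-5))*28)*((-4 + 5)*81) = ((9 + 5)*28)*(1*81) = (14*28)*81 = 392*81 = 31752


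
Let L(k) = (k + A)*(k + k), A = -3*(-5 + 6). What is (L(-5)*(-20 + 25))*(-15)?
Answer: -6000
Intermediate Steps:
A = -3 (A = -3*1 = -3)
L(k) = 2*k*(-3 + k) (L(k) = (k - 3)*(k + k) = (-3 + k)*(2*k) = 2*k*(-3 + k))
(L(-5)*(-20 + 25))*(-15) = ((2*(-5)*(-3 - 5))*(-20 + 25))*(-15) = ((2*(-5)*(-8))*5)*(-15) = (80*5)*(-15) = 400*(-15) = -6000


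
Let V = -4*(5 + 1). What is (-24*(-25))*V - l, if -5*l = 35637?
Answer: -36363/5 ≈ -7272.6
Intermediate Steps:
l = -35637/5 (l = -⅕*35637 = -35637/5 ≈ -7127.4)
V = -24 (V = -4*6 = -24)
(-24*(-25))*V - l = -24*(-25)*(-24) - 1*(-35637/5) = 600*(-24) + 35637/5 = -14400 + 35637/5 = -36363/5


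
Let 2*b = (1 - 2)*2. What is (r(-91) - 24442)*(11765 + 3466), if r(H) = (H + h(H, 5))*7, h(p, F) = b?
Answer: -382084866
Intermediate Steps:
b = -1 (b = ((1 - 2)*2)/2 = (-1*2)/2 = (½)*(-2) = -1)
h(p, F) = -1
r(H) = -7 + 7*H (r(H) = (H - 1)*7 = (-1 + H)*7 = -7 + 7*H)
(r(-91) - 24442)*(11765 + 3466) = ((-7 + 7*(-91)) - 24442)*(11765 + 3466) = ((-7 - 637) - 24442)*15231 = (-644 - 24442)*15231 = -25086*15231 = -382084866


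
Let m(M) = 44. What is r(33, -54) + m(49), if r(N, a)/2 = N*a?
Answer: -3520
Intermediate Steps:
r(N, a) = 2*N*a (r(N, a) = 2*(N*a) = 2*N*a)
r(33, -54) + m(49) = 2*33*(-54) + 44 = -3564 + 44 = -3520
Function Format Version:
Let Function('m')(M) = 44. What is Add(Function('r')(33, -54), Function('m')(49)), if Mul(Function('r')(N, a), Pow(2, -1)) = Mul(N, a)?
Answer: -3520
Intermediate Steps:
Function('r')(N, a) = Mul(2, N, a) (Function('r')(N, a) = Mul(2, Mul(N, a)) = Mul(2, N, a))
Add(Function('r')(33, -54), Function('m')(49)) = Add(Mul(2, 33, -54), 44) = Add(-3564, 44) = -3520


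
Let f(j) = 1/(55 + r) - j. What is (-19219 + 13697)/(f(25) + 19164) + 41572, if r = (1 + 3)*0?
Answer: 21880147901/526323 ≈ 41572.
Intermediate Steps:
r = 0 (r = 4*0 = 0)
f(j) = 1/55 - j (f(j) = 1/(55 + 0) - j = 1/55 - j)
(-19219 + 13697)/(f(25) + 19164) + 41572 = (-19219 + 13697)/((1/55 - 1*25) + 19164) + 41572 = -5522/((1/55 - 25) + 19164) + 41572 = -5522/(-1374/55 + 19164) + 41572 = -5522/1052646/55 + 41572 = -5522*55/1052646 + 41572 = -151855/526323 + 41572 = 21880147901/526323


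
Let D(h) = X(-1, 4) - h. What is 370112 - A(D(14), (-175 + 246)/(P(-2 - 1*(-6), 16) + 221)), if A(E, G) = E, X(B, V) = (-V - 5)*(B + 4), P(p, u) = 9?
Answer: 370153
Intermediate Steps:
X(B, V) = (-5 - V)*(4 + B)
D(h) = -27 - h (D(h) = (-20 - 5*(-1) - 4*4 - 1*(-1)*4) - h = (-20 + 5 - 16 + 4) - h = -27 - h)
370112 - A(D(14), (-175 + 246)/(P(-2 - 1*(-6), 16) + 221)) = 370112 - (-27 - 1*14) = 370112 - (-27 - 14) = 370112 - 1*(-41) = 370112 + 41 = 370153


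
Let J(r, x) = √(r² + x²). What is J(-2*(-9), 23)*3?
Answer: 3*√853 ≈ 87.619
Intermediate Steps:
J(-2*(-9), 23)*3 = √((-2*(-9))² + 23²)*3 = √(18² + 529)*3 = √(324 + 529)*3 = √853*3 = 3*√853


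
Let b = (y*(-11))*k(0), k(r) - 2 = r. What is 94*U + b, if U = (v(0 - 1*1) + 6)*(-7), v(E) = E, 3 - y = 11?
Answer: -3114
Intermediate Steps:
k(r) = 2 + r
y = -8 (y = 3 - 1*11 = 3 - 11 = -8)
b = 176 (b = (-8*(-11))*(2 + 0) = 88*2 = 176)
U = -35 (U = ((0 - 1*1) + 6)*(-7) = ((0 - 1) + 6)*(-7) = (-1 + 6)*(-7) = 5*(-7) = -35)
94*U + b = 94*(-35) + 176 = -3290 + 176 = -3114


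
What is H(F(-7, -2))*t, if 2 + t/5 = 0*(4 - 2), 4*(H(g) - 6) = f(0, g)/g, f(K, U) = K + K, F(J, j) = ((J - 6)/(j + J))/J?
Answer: -60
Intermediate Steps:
F(J, j) = (-6 + J)/(J*(J + j)) (F(J, j) = ((-6 + J)/(J + j))/J = (-6 + J)/(J*(J + j)))
f(K, U) = 2*K
H(g) = 6 (H(g) = 6 + ((2*0)/g)/4 = 6 + (0/g)/4 = 6 + (¼)*0 = 6 + 0 = 6)
t = -10 (t = -10 + 5*(0*(4 - 2)) = -10 + 5*(0*2) = -10 + 5*0 = -10 + 0 = -10)
H(F(-7, -2))*t = 6*(-10) = -60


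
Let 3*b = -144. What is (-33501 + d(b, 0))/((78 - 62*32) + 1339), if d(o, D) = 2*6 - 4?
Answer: 33493/567 ≈ 59.071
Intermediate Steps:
b = -48 (b = (⅓)*(-144) = -48)
d(o, D) = 8 (d(o, D) = 12 - 4 = 8)
(-33501 + d(b, 0))/((78 - 62*32) + 1339) = (-33501 + 8)/((78 - 62*32) + 1339) = -33493/((78 - 1984) + 1339) = -33493/(-1906 + 1339) = -33493/(-567) = -33493*(-1/567) = 33493/567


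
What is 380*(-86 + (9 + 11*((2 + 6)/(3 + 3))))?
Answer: -71060/3 ≈ -23687.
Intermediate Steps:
380*(-86 + (9 + 11*((2 + 6)/(3 + 3)))) = 380*(-86 + (9 + 11*(8/6))) = 380*(-86 + (9 + 11*(8*(⅙)))) = 380*(-86 + (9 + 11*(4/3))) = 380*(-86 + (9 + 44/3)) = 380*(-86 + 71/3) = 380*(-187/3) = -71060/3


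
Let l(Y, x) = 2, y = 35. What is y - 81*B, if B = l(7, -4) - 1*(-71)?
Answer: -5878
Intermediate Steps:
B = 73 (B = 2 - 1*(-71) = 2 + 71 = 73)
y - 81*B = 35 - 81*73 = 35 - 5913 = -5878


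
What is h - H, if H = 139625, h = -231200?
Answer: -370825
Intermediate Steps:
h - H = -231200 - 1*139625 = -231200 - 139625 = -370825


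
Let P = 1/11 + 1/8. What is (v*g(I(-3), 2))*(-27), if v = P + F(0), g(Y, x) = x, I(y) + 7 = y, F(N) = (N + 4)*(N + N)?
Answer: -513/44 ≈ -11.659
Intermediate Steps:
F(N) = 2*N*(4 + N) (F(N) = (4 + N)*(2*N) = 2*N*(4 + N))
I(y) = -7 + y
P = 19/88 (P = 1*(1/11) + 1*(1/8) = 1/11 + 1/8 = 19/88 ≈ 0.21591)
v = 19/88 (v = 19/88 + 2*0*(4 + 0) = 19/88 + 2*0*4 = 19/88 + 0 = 19/88 ≈ 0.21591)
(v*g(I(-3), 2))*(-27) = ((19/88)*2)*(-27) = (19/44)*(-27) = -513/44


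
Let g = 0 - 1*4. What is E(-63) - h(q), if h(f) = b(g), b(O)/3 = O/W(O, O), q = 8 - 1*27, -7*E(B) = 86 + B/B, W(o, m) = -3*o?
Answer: -80/7 ≈ -11.429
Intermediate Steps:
E(B) = -87/7 (E(B) = -(86 + B/B)/7 = -(86 + 1)/7 = -1/7*87 = -87/7)
q = -19 (q = 8 - 27 = -19)
g = -4 (g = 0 - 4 = -4)
b(O) = -1 (b(O) = 3*(O/((-3*O))) = 3*(O*(-1/(3*O))) = 3*(-1/3) = -1)
h(f) = -1
E(-63) - h(q) = -87/7 - 1*(-1) = -87/7 + 1 = -80/7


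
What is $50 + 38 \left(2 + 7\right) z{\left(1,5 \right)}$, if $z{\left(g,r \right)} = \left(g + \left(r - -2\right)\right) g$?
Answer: $2786$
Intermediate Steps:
$z{\left(g,r \right)} = g \left(2 + g + r\right)$ ($z{\left(g,r \right)} = \left(g + \left(r + 2\right)\right) g = \left(g + \left(2 + r\right)\right) g = \left(2 + g + r\right) g = g \left(2 + g + r\right)$)
$50 + 38 \left(2 + 7\right) z{\left(1,5 \right)} = 50 + 38 \left(2 + 7\right) 1 \left(2 + 1 + 5\right) = 50 + 38 \cdot 9 \cdot 1 \cdot 8 = 50 + 38 \cdot 9 \cdot 8 = 50 + 38 \cdot 72 = 50 + 2736 = 2786$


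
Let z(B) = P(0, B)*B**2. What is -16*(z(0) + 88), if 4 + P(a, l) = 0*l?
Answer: -1408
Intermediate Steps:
P(a, l) = -4 (P(a, l) = -4 + 0*l = -4 + 0 = -4)
z(B) = -4*B**2
-16*(z(0) + 88) = -16*(-4*0**2 + 88) = -16*(-4*0 + 88) = -16*(0 + 88) = -16*88 = -1408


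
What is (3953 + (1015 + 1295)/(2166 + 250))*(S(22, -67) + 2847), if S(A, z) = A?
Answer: 90751201/8 ≈ 1.1344e+7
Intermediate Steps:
(3953 + (1015 + 1295)/(2166 + 250))*(S(22, -67) + 2847) = (3953 + (1015 + 1295)/(2166 + 250))*(22 + 2847) = (3953 + 2310/2416)*2869 = (3953 + 2310*(1/2416))*2869 = (3953 + 1155/1208)*2869 = (4776379/1208)*2869 = 90751201/8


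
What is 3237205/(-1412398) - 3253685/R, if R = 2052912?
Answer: -5620597588795/1449764401488 ≈ -3.8769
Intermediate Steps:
3237205/(-1412398) - 3253685/R = 3237205/(-1412398) - 3253685/2052912 = 3237205*(-1/1412398) - 3253685*1/2052912 = -3237205/1412398 - 3253685/2052912 = -5620597588795/1449764401488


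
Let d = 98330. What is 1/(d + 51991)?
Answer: 1/150321 ≈ 6.6524e-6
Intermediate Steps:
1/(d + 51991) = 1/(98330 + 51991) = 1/150321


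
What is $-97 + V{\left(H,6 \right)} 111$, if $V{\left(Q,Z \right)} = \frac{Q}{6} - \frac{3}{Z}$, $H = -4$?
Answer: $- \frac{453}{2} \approx -226.5$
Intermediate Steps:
$V{\left(Q,Z \right)} = - \frac{3}{Z} + \frac{Q}{6}$ ($V{\left(Q,Z \right)} = Q \frac{1}{6} - \frac{3}{Z} = \frac{Q}{6} - \frac{3}{Z} = - \frac{3}{Z} + \frac{Q}{6}$)
$-97 + V{\left(H,6 \right)} 111 = -97 + \left(- \frac{3}{6} + \frac{1}{6} \left(-4\right)\right) 111 = -97 + \left(\left(-3\right) \frac{1}{6} - \frac{2}{3}\right) 111 = -97 + \left(- \frac{1}{2} - \frac{2}{3}\right) 111 = -97 - \frac{259}{2} = - \frac{453}{2}$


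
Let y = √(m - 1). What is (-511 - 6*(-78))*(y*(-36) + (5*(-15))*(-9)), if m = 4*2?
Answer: -29025 + 1548*√7 ≈ -24929.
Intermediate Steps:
m = 8
y = √7 (y = √(8 - 1) = √7 ≈ 2.6458)
(-511 - 6*(-78))*(y*(-36) + (5*(-15))*(-9)) = (-511 - 6*(-78))*(√7*(-36) + (5*(-15))*(-9)) = (-511 + 468)*(-36*√7 - 75*(-9)) = -43*(-36*√7 + 675) = -43*(675 - 36*√7) = -29025 + 1548*√7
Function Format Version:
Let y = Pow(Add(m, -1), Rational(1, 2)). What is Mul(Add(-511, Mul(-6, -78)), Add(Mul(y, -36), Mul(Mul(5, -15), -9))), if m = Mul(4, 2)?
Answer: Add(-29025, Mul(1548, Pow(7, Rational(1, 2)))) ≈ -24929.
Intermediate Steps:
m = 8
y = Pow(7, Rational(1, 2)) (y = Pow(Add(8, -1), Rational(1, 2)) = Pow(7, Rational(1, 2)) ≈ 2.6458)
Mul(Add(-511, Mul(-6, -78)), Add(Mul(y, -36), Mul(Mul(5, -15), -9))) = Mul(Add(-511, Mul(-6, -78)), Add(Mul(Pow(7, Rational(1, 2)), -36), Mul(Mul(5, -15), -9))) = Mul(Add(-511, 468), Add(Mul(-36, Pow(7, Rational(1, 2))), Mul(-75, -9))) = Mul(-43, Add(Mul(-36, Pow(7, Rational(1, 2))), 675)) = Mul(-43, Add(675, Mul(-36, Pow(7, Rational(1, 2))))) = Add(-29025, Mul(1548, Pow(7, Rational(1, 2))))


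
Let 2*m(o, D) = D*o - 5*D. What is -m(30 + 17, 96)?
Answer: -2016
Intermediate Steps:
m(o, D) = -5*D/2 + D*o/2 (m(o, D) = (D*o - 5*D)/2 = (-5*D + D*o)/2 = -5*D/2 + D*o/2)
-m(30 + 17, 96) = -96*(-5 + (30 + 17))/2 = -96*(-5 + 47)/2 = -96*42/2 = -1*2016 = -2016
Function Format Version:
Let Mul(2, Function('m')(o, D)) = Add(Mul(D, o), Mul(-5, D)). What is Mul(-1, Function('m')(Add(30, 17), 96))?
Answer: -2016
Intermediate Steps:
Function('m')(o, D) = Add(Mul(Rational(-5, 2), D), Mul(Rational(1, 2), D, o)) (Function('m')(o, D) = Mul(Rational(1, 2), Add(Mul(D, o), Mul(-5, D))) = Mul(Rational(1, 2), Add(Mul(-5, D), Mul(D, o))) = Add(Mul(Rational(-5, 2), D), Mul(Rational(1, 2), D, o)))
Mul(-1, Function('m')(Add(30, 17), 96)) = Mul(-1, Mul(Rational(1, 2), 96, Add(-5, Add(30, 17)))) = Mul(-1, Mul(Rational(1, 2), 96, Add(-5, 47))) = Mul(-1, Mul(Rational(1, 2), 96, 42)) = Mul(-1, 2016) = -2016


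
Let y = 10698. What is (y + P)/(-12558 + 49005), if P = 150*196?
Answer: 13366/12149 ≈ 1.1002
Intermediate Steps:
P = 29400
(y + P)/(-12558 + 49005) = (10698 + 29400)/(-12558 + 49005) = 40098/36447 = 40098*(1/36447) = 13366/12149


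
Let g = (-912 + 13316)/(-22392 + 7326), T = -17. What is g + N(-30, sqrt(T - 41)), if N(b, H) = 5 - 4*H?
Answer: 31463/7533 - 4*I*sqrt(58) ≈ 4.1767 - 30.463*I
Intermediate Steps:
g = -6202/7533 (g = 12404/(-15066) = 12404*(-1/15066) = -6202/7533 ≈ -0.82331)
g + N(-30, sqrt(T - 41)) = -6202/7533 + (5 - 4*sqrt(-17 - 41)) = -6202/7533 + (5 - 4*I*sqrt(58)) = 31463/7533 - 4*I*sqrt(58)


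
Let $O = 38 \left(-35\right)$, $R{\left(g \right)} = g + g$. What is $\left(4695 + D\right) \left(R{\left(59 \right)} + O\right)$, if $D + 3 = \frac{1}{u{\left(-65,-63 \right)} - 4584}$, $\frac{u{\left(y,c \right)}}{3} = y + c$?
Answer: $- \frac{2354295355}{414} \approx -5.6867 \cdot 10^{6}$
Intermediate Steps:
$u{\left(y,c \right)} = 3 c + 3 y$ ($u{\left(y,c \right)} = 3 \left(y + c\right) = 3 \left(c + y\right) = 3 c + 3 y$)
$R{\left(g \right)} = 2 g$
$O = -1330$
$D = - \frac{14905}{4968}$ ($D = -3 + \frac{1}{\left(3 \left(-63\right) + 3 \left(-65\right)\right) - 4584} = -3 + \frac{1}{\left(-189 - 195\right) - 4584} = -3 + \frac{1}{-384 - 4584} = -3 + \frac{1}{-4968} = -3 - \frac{1}{4968} = - \frac{14905}{4968} \approx -3.0002$)
$\left(4695 + D\right) \left(R{\left(59 \right)} + O\right) = \left(4695 - \frac{14905}{4968}\right) \left(2 \cdot 59 - 1330\right) = \frac{23309855 \left(118 - 1330\right)}{4968} = \frac{23309855}{4968} \left(-1212\right) = - \frac{2354295355}{414}$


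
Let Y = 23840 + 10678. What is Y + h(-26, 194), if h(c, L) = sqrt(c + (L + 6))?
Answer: 34518 + sqrt(174) ≈ 34531.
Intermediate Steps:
h(c, L) = sqrt(6 + L + c) (h(c, L) = sqrt(c + (6 + L)) = sqrt(6 + L + c))
Y = 34518
Y + h(-26, 194) = 34518 + sqrt(6 + 194 - 26) = 34518 + sqrt(174)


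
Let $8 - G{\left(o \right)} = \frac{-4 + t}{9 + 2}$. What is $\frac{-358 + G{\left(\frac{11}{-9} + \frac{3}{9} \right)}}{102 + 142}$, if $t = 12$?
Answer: $- \frac{1929}{1342} \approx -1.4374$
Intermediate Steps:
$G{\left(o \right)} = \frac{80}{11}$ ($G{\left(o \right)} = 8 - \frac{-4 + 12}{9 + 2} = 8 - \frac{8}{11} = \frac{80}{11}$)
$\frac{-358 + G{\left(\frac{11}{-9} + \frac{3}{9} \right)}}{102 + 142} = \frac{-358 + \frac{80}{11}}{102 + 142} = - \frac{3858}{11 \cdot 244} = \left(- \frac{3858}{11}\right) \frac{1}{244} = - \frac{1929}{1342}$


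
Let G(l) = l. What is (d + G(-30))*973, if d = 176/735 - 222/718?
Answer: -1102874789/37695 ≈ -29258.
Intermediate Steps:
d = -18401/263865 (d = 176*(1/735) - 222*1/718 = 176/735 - 111/359 = -18401/263865 ≈ -0.069736)
(d + G(-30))*973 = (-18401/263865 - 30)*973 = -7934351/263865*973 = -1102874789/37695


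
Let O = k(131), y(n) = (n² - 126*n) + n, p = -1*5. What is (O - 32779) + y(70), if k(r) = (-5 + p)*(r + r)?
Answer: -39249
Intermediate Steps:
p = -5
y(n) = n² - 125*n
k(r) = -20*r (k(r) = (-5 - 5)*(r + r) = -20*r)
O = -2620 (O = -20*131 = -2620)
(O - 32779) + y(70) = (-2620 - 32779) + 70*(-125 + 70) = -35399 + 70*(-55) = -35399 - 3850 = -39249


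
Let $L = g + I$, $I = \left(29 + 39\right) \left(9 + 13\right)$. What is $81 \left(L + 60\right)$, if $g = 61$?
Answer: $130977$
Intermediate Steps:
$I = 1496$ ($I = 68 \cdot 22 = 1496$)
$L = 1557$ ($L = 61 + 1496 = 1557$)
$81 \left(L + 60\right) = 81 \left(1557 + 60\right) = 81 \cdot 1617 = 130977$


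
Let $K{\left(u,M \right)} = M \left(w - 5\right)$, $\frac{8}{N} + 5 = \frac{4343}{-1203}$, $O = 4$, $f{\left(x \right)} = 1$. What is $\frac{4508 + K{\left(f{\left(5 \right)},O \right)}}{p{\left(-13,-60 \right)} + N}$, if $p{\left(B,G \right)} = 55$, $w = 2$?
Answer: $\frac{23284784}{280033} \approx 83.15$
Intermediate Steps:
$N = - \frac{4812}{5179}$ ($N = \frac{8}{-5 + \frac{4343}{-1203}} = \frac{8}{-5 + 4343 \left(- \frac{1}{1203}\right)} = \frac{8}{-5 - \frac{4343}{1203}} = \frac{8}{- \frac{10358}{1203}} = 8 \left(- \frac{1203}{10358}\right) = - \frac{4812}{5179} \approx -0.92914$)
$K{\left(u,M \right)} = - 3 M$ ($K{\left(u,M \right)} = M \left(2 - 5\right) = M \left(-3\right) = - 3 M$)
$\frac{4508 + K{\left(f{\left(5 \right)},O \right)}}{p{\left(-13,-60 \right)} + N} = \frac{4508 - 12}{55 - \frac{4812}{5179}} = \frac{4508 - 12}{\frac{280033}{5179}} = 4496 \cdot \frac{5179}{280033} = \frac{23284784}{280033}$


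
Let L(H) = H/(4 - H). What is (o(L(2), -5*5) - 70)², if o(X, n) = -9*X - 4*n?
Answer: 441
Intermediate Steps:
(o(L(2), -5*5) - 70)² = ((-(-9)*2/(-4 + 2) - (-20)*5) - 70)² = ((-(-9)*2/(-2) - 4*(-25)) - 70)² = ((-(-9)*2*(-1)/2 + 100) - 70)² = ((-9*1 + 100) - 70)² = ((-9 + 100) - 70)² = (91 - 70)² = 21² = 441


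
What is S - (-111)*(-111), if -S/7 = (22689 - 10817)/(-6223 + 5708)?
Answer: -6262211/515 ≈ -12160.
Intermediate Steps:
S = 83104/515 (S = -7*(22689 - 10817)/(-6223 + 5708) = -83104/(-515) = -83104*(-1)/515 = -7*(-11872/515) = 83104/515 ≈ 161.37)
S - (-111)*(-111) = 83104/515 - (-111)*(-111) = 83104/515 - 1*12321 = 83104/515 - 12321 = -6262211/515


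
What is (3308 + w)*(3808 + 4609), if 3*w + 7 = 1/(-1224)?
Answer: 102168971719/3672 ≈ 2.7824e+7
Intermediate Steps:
w = -8569/3672 (w = -7/3 + (⅓)/(-1224) = -7/3 + (⅓)*(-1/1224) = -7/3 - 1/3672 = -8569/3672 ≈ -2.3336)
(3308 + w)*(3808 + 4609) = (3308 - 8569/3672)*(3808 + 4609) = (12138407/3672)*8417 = 102168971719/3672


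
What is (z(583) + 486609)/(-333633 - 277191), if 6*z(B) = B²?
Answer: -3259543/3664944 ≈ -0.88938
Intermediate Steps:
z(B) = B²/6
(z(583) + 486609)/(-333633 - 277191) = ((⅙)*583² + 486609)/(-333633 - 277191) = ((⅙)*339889 + 486609)/(-610824) = (339889/6 + 486609)*(-1/610824) = (3259543/6)*(-1/610824) = -3259543/3664944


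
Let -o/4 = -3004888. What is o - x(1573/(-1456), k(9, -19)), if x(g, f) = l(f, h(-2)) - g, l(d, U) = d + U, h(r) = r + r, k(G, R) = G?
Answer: 1346189143/112 ≈ 1.2020e+7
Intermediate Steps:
o = 12019552 (o = -4*(-3004888) = 12019552)
h(r) = 2*r
l(d, U) = U + d
x(g, f) = -4 + f - g (x(g, f) = (2*(-2) + f) - g = (-4 + f) - g = -4 + f - g)
o - x(1573/(-1456), k(9, -19)) = 12019552 - (-4 + 9 - 1573/(-1456)) = 12019552 - (-4 + 9 - 1573*(-1)/1456) = 12019552 - (-4 + 9 - 1*(-121/112)) = 12019552 - (-4 + 9 + 121/112) = 12019552 - 1*681/112 = 12019552 - 681/112 = 1346189143/112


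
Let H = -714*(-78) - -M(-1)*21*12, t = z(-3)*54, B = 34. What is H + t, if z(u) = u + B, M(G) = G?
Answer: 57114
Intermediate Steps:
z(u) = 34 + u (z(u) = u + 34 = 34 + u)
t = 1674 (t = (34 - 3)*54 = 31*54 = 1674)
H = 55440 (H = -714*(-78) - -1*(-1)*21*12 = 55692 - 1*21*12 = 55692 - 21*12 = 55692 - 1*252 = 55692 - 252 = 55440)
H + t = 55440 + 1674 = 57114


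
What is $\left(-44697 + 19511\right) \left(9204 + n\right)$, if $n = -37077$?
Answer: $702009378$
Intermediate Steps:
$\left(-44697 + 19511\right) \left(9204 + n\right) = \left(-44697 + 19511\right) \left(9204 - 37077\right) = \left(-25186\right) \left(-27873\right) = 702009378$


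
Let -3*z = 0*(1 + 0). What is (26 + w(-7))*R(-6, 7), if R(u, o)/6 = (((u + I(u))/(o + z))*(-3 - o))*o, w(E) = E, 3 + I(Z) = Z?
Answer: 17100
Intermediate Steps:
I(Z) = -3 + Z
z = 0 (z = -0*(1 + 0) = -0 = -⅓*0 = 0)
R(u, o) = 6*(-3 - o)*(-3 + 2*u) (R(u, o) = 6*((((u + (-3 + u))/(o + 0))*(-3 - o))*o) = 6*((((-3 + 2*u)/o)*(-3 - o))*o) = 6*(((-3 - o)*(-3 + 2*u)/o)*o) = 6*((-3 - o)*(-3 + 2*u)) = 6*(-3 - o)*(-3 + 2*u))
(26 + w(-7))*R(-6, 7) = (26 - 7)*(54 - 36*(-6) + 18*7 - 12*7*(-6)) = 19*(54 + 216 + 126 + 504) = 19*900 = 17100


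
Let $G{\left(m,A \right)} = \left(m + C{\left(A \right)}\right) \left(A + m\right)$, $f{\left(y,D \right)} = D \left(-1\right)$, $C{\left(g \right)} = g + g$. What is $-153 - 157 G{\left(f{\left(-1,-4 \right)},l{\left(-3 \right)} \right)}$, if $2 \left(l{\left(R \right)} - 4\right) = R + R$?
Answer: $-4863$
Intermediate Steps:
$C{\left(g \right)} = 2 g$
$f{\left(y,D \right)} = - D$
$l{\left(R \right)} = 4 + R$ ($l{\left(R \right)} = 4 + \frac{R + R}{2} = 4 + \frac{2 R}{2} = 4 + R$)
$G{\left(m,A \right)} = \left(A + m\right) \left(m + 2 A\right)$ ($G{\left(m,A \right)} = \left(m + 2 A\right) \left(A + m\right) = \left(A + m\right) \left(m + 2 A\right)$)
$-153 - 157 G{\left(f{\left(-1,-4 \right)},l{\left(-3 \right)} \right)} = -153 - 157 \left(\left(\left(-1\right) \left(-4\right)\right)^{2} + 2 \left(4 - 3\right)^{2} + 3 \left(4 - 3\right) \left(\left(-1\right) \left(-4\right)\right)\right) = -153 - 157 \left(4^{2} + 2 \cdot 1^{2} + 3 \cdot 1 \cdot 4\right) = -153 - 157 \left(16 + 2 \cdot 1 + 12\right) = -153 - 157 \left(16 + 2 + 12\right) = -153 - 4710 = -4863$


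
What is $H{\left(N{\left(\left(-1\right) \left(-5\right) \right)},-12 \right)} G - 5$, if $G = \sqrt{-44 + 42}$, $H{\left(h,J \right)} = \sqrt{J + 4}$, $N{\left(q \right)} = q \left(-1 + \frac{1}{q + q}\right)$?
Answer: $-9$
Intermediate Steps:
$N{\left(q \right)} = q \left(-1 + \frac{1}{2 q}\right)$
$H{\left(h,J \right)} = \sqrt{4 + J}$
$G = i \sqrt{2}$ ($G = \sqrt{-2} = i \sqrt{2} \approx 1.4142 i$)
$H{\left(N{\left(\left(-1\right) \left(-5\right) \right)},-12 \right)} G - 5 = \sqrt{4 - 12} i \sqrt{2} - 5 = \sqrt{-8} i \sqrt{2} - 5 = 2 i \sqrt{2} i \sqrt{2} - 5 = -4 - 5 = -9$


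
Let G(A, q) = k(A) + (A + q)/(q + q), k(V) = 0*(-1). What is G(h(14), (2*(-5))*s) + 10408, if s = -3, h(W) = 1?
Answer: 624511/60 ≈ 10409.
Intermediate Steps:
k(V) = 0
G(A, q) = (A + q)/(2*q) (G(A, q) = 0 + (A + q)/(q + q) = 0 + (A + q)/((2*q)) = 0 + (A + q)*(1/(2*q)) = 0 + (A + q)/(2*q) = (A + q)/(2*q))
G(h(14), (2*(-5))*s) + 10408 = (1 + (2*(-5))*(-3))/(2*(((2*(-5))*(-3)))) + 10408 = (1 - 10*(-3))/(2*((-10*(-3)))) + 10408 = (1/2)*(1 + 30)/30 + 10408 = (1/2)*(1/30)*31 + 10408 = 31/60 + 10408 = 624511/60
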